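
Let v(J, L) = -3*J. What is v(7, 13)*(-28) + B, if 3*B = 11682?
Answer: 4482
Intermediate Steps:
B = 3894 (B = (1/3)*11682 = 3894)
v(7, 13)*(-28) + B = -3*7*(-28) + 3894 = -21*(-28) + 3894 = 588 + 3894 = 4482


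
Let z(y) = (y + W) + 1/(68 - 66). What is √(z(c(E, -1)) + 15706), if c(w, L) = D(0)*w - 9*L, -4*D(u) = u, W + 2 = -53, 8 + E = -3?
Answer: √62642/2 ≈ 125.14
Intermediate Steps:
E = -11 (E = -8 - 3 = -11)
W = -55 (W = -2 - 53 = -55)
D(u) = -u/4
c(w, L) = -9*L (c(w, L) = (-¼*0)*w - 9*L = 0*w - 9*L = 0 - 9*L = -9*L)
z(y) = -109/2 + y (z(y) = (y - 55) + 1/(68 - 66) = (-55 + y) + 1/2 = (-55 + y) + ½ = -109/2 + y)
√(z(c(E, -1)) + 15706) = √((-109/2 - 9*(-1)) + 15706) = √((-109/2 + 9) + 15706) = √(-91/2 + 15706) = √(31321/2) = √62642/2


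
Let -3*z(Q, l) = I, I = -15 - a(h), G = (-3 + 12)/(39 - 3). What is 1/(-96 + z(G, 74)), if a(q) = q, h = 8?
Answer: -3/265 ≈ -0.011321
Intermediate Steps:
G = ¼ (G = 9/36 = 9*(1/36) = ¼ ≈ 0.25000)
I = -23 (I = -15 - 1*8 = -15 - 8 = -23)
z(Q, l) = 23/3 (z(Q, l) = -⅓*(-23) = 23/3)
1/(-96 + z(G, 74)) = 1/(-96 + 23/3) = 1/(-265/3) = -3/265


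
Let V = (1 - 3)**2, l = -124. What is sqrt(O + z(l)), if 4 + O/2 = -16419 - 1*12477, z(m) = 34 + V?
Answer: 3*I*sqrt(6418) ≈ 240.34*I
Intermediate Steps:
V = 4 (V = (-2)**2 = 4)
z(m) = 38 (z(m) = 34 + 4 = 38)
O = -57800 (O = -8 + 2*(-16419 - 1*12477) = -8 + 2*(-16419 - 12477) = -8 + 2*(-28896) = -8 - 57792 = -57800)
sqrt(O + z(l)) = sqrt(-57800 + 38) = sqrt(-57762) = 3*I*sqrt(6418)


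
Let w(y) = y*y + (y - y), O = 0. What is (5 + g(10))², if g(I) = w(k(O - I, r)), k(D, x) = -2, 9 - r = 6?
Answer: 81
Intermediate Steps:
r = 3 (r = 9 - 1*6 = 9 - 6 = 3)
w(y) = y² (w(y) = y² + 0 = y²)
g(I) = 4 (g(I) = (-2)² = 4)
(5 + g(10))² = (5 + 4)² = 9² = 81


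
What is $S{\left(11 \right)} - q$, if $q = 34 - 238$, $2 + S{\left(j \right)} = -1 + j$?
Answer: $212$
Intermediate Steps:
$S{\left(j \right)} = -3 + j$ ($S{\left(j \right)} = -2 + \left(-1 + j\right) = -3 + j$)
$q = -204$ ($q = 34 - 238 = -204$)
$S{\left(11 \right)} - q = \left(-3 + 11\right) - -204 = 8 + 204 = 212$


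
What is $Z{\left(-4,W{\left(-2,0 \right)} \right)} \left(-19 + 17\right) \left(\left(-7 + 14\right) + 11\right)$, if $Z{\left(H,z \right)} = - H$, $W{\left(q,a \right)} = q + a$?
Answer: $-144$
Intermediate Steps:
$W{\left(q,a \right)} = a + q$
$Z{\left(-4,W{\left(-2,0 \right)} \right)} \left(-19 + 17\right) \left(\left(-7 + 14\right) + 11\right) = \left(-1\right) \left(-4\right) \left(-19 + 17\right) \left(\left(-7 + 14\right) + 11\right) = 4 \left(-2\right) \left(7 + 11\right) = \left(-8\right) 18 = -144$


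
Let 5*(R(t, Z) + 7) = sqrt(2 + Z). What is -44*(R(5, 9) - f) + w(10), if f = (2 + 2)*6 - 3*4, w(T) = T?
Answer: 846 - 44*sqrt(11)/5 ≈ 816.81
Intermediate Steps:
R(t, Z) = -7 + sqrt(2 + Z)/5
f = 12 (f = 4*6 - 12 = 24 - 12 = 12)
-44*(R(5, 9) - f) + w(10) = -44*((-7 + sqrt(2 + 9)/5) - 1*12) + 10 = -44*((-7 + sqrt(11)/5) - 12) + 10 = -44*(-19 + sqrt(11)/5) + 10 = (836 - 44*sqrt(11)/5) + 10 = 846 - 44*sqrt(11)/5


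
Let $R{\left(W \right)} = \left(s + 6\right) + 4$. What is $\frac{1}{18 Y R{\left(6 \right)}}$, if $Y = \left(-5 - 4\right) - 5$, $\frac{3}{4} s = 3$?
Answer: $- \frac{1}{3528} \approx -0.00028345$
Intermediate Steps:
$s = 4$ ($s = \frac{4}{3} \cdot 3 = 4$)
$R{\left(W \right)} = 14$ ($R{\left(W \right)} = \left(4 + 6\right) + 4 = 10 + 4 = 14$)
$Y = -14$ ($Y = -9 - 5 = -14$)
$\frac{1}{18 Y R{\left(6 \right)}} = \frac{1}{18 \left(-14\right) 14} = \frac{1}{\left(-252\right) 14} = \frac{1}{-3528} = - \frac{1}{3528}$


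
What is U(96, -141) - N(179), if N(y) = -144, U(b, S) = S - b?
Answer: -93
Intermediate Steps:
U(96, -141) - N(179) = (-141 - 1*96) - 1*(-144) = (-141 - 96) + 144 = -237 + 144 = -93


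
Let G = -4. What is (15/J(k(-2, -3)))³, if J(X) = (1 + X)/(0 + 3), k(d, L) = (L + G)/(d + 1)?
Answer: 91125/512 ≈ 177.98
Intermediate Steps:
k(d, L) = (-4 + L)/(1 + d) (k(d, L) = (L - 4)/(d + 1) = (-4 + L)/(1 + d))
J(X) = ⅓ + X/3 (J(X) = (1 + X)/3 = (1 + X)*(⅓) = ⅓ + X/3)
(15/J(k(-2, -3)))³ = (15/(⅓ + ((-4 - 3)/(1 - 2))/3))³ = (15/(⅓ + (-7/(-1))/3))³ = (15/(⅓ + (-1*(-7))/3))³ = (15/(⅓ + (⅓)*7))³ = (15/(⅓ + 7/3))³ = (15/(8/3))³ = (15*(3/8))³ = (45/8)³ = 91125/512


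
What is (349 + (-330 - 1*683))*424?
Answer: -281536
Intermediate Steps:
(349 + (-330 - 1*683))*424 = (349 + (-330 - 683))*424 = (349 - 1013)*424 = -664*424 = -281536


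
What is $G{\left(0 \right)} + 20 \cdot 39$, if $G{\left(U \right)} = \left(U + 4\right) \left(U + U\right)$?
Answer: $780$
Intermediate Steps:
$G{\left(U \right)} = 2 U \left(4 + U\right)$ ($G{\left(U \right)} = \left(4 + U\right) 2 U = 2 U \left(4 + U\right)$)
$G{\left(0 \right)} + 20 \cdot 39 = 2 \cdot 0 \left(4 + 0\right) + 20 \cdot 39 = 2 \cdot 0 \cdot 4 + 780 = 0 + 780 = 780$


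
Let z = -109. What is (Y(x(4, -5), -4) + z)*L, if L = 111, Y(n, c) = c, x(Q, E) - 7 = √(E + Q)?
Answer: -12543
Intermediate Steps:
x(Q, E) = 7 + √(E + Q)
(Y(x(4, -5), -4) + z)*L = (-4 - 109)*111 = -113*111 = -12543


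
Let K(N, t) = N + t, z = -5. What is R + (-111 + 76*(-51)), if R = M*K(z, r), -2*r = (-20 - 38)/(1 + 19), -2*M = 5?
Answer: -31825/8 ≈ -3978.1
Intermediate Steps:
M = -5/2 (M = -1/2*5 = -5/2 ≈ -2.5000)
r = 29/20 (r = -(-20 - 38)/(2*(1 + 19)) = -(-29)/20 = -1/2*(-29/10) = 29/20 ≈ 1.4500)
R = 71/8 (R = -5*(-5 + 29/20)/2 = -5/2*(-71/20) = 71/8 ≈ 8.8750)
R + (-111 + 76*(-51)) = 71/8 + (-111 + 76*(-51)) = 71/8 + (-111 - 3876) = 71/8 - 3987 = -31825/8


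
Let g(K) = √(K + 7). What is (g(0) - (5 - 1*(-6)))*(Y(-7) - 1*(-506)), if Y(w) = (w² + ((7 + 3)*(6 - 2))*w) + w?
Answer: -2948 + 268*√7 ≈ -2238.9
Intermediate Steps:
g(K) = √(7 + K)
Y(w) = w² + 41*w (Y(w) = (w² + (10*4)*w) + w = (w² + 40*w) + w = w² + 41*w)
(g(0) - (5 - 1*(-6)))*(Y(-7) - 1*(-506)) = (√(7 + 0) - (5 - 1*(-6)))*(-7*(41 - 7) - 1*(-506)) = (√7 - (5 + 6))*(-7*34 + 506) = (√7 - 1*11)*(-238 + 506) = (√7 - 11)*268 = (-11 + √7)*268 = -2948 + 268*√7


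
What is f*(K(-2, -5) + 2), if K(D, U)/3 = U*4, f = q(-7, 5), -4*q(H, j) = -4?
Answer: -58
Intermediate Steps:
q(H, j) = 1 (q(H, j) = -1/4*(-4) = 1)
f = 1
K(D, U) = 12*U (K(D, U) = 3*(U*4) = 3*(4*U) = 12*U)
f*(K(-2, -5) + 2) = 1*(12*(-5) + 2) = 1*(-60 + 2) = 1*(-58) = -58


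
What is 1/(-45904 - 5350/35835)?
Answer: -7167/328995038 ≈ -2.1785e-5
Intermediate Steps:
1/(-45904 - 5350/35835) = 1/(-45904 - 5350*1/35835) = 1/(-45904 - 1070/7167) = 1/(-328995038/7167) = -7167/328995038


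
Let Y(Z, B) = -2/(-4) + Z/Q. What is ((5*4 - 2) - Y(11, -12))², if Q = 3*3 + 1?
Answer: 6724/25 ≈ 268.96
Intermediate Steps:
Q = 10 (Q = 9 + 1 = 10)
Y(Z, B) = ½ + Z/10 (Y(Z, B) = -2/(-4) + Z/10 = -2*(-¼) + Z*(⅒) = ½ + Z/10)
((5*4 - 2) - Y(11, -12))² = ((5*4 - 2) - (½ + (⅒)*11))² = ((20 - 2) - (½ + 11/10))² = (18 - 1*8/5)² = (18 - 8/5)² = (82/5)² = 6724/25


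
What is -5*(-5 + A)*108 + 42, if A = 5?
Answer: 42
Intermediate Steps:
-5*(-5 + A)*108 + 42 = -5*(-5 + 5)*108 + 42 = -5*0*108 + 42 = 0*108 + 42 = 0 + 42 = 42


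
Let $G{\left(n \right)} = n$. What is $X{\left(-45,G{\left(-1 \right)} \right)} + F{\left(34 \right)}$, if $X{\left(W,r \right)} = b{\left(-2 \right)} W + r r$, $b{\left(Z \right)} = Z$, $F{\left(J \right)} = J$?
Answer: $125$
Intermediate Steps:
$X{\left(W,r \right)} = r^{2} - 2 W$ ($X{\left(W,r \right)} = - 2 W + r r = - 2 W + r^{2} = r^{2} - 2 W$)
$X{\left(-45,G{\left(-1 \right)} \right)} + F{\left(34 \right)} = \left(\left(-1\right)^{2} - -90\right) + 34 = \left(1 + 90\right) + 34 = 91 + 34 = 125$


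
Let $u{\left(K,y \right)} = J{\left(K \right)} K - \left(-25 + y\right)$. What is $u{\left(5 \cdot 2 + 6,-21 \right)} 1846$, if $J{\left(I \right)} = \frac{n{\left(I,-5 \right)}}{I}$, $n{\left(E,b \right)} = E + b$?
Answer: $105222$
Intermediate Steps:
$J{\left(I \right)} = \frac{-5 + I}{I}$ ($J{\left(I \right)} = \frac{I - 5}{I} = \frac{-5 + I}{I}$)
$u{\left(K,y \right)} = 20 + K - y$ ($u{\left(K,y \right)} = \frac{-5 + K}{K} K - \left(-25 + y\right) = \left(-5 + K\right) - \left(-25 + y\right) = 20 + K - y$)
$u{\left(5 \cdot 2 + 6,-21 \right)} 1846 = \left(20 + \left(5 \cdot 2 + 6\right) - -21\right) 1846 = \left(20 + \left(10 + 6\right) + 21\right) 1846 = \left(20 + 16 + 21\right) 1846 = 57 \cdot 1846 = 105222$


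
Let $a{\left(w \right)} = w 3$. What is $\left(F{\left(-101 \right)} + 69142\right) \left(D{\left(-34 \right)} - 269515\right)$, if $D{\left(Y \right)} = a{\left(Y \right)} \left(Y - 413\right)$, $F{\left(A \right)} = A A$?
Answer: $-17766563903$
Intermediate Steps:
$a{\left(w \right)} = 3 w$
$F{\left(A \right)} = A^{2}$
$D{\left(Y \right)} = 3 Y \left(-413 + Y\right)$ ($D{\left(Y \right)} = 3 Y \left(Y - 413\right) = 3 Y \left(-413 + Y\right)$)
$\left(F{\left(-101 \right)} + 69142\right) \left(D{\left(-34 \right)} - 269515\right) = \left(\left(-101\right)^{2} + 69142\right) \left(3 \left(-34\right) \left(-413 - 34\right) - 269515\right) = \left(10201 + 69142\right) \left(3 \left(-34\right) \left(-447\right) - 269515\right) = 79343 \left(45594 - 269515\right) = 79343 \left(-223921\right) = -17766563903$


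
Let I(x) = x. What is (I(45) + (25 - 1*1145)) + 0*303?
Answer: -1075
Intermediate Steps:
(I(45) + (25 - 1*1145)) + 0*303 = (45 + (25 - 1*1145)) + 0*303 = (45 + (25 - 1145)) + 0 = (45 - 1120) + 0 = -1075 + 0 = -1075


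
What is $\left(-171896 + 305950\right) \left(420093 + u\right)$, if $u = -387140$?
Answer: $4417481462$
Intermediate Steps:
$\left(-171896 + 305950\right) \left(420093 + u\right) = \left(-171896 + 305950\right) \left(420093 - 387140\right) = 134054 \cdot 32953 = 4417481462$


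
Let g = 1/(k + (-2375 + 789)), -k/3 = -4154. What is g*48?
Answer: 12/2719 ≈ 0.0044134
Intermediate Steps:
k = 12462 (k = -3*(-4154) = 12462)
g = 1/10876 (g = 1/(12462 + (-2375 + 789)) = 1/(12462 - 1586) = 1/10876 ≈ 9.1946e-5)
g*48 = (1/10876)*48 = 12/2719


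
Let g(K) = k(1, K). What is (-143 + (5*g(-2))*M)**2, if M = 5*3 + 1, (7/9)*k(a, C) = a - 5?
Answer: 15062161/49 ≈ 3.0739e+5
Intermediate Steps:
k(a, C) = -45/7 + 9*a/7 (k(a, C) = 9*(a - 5)/7 = 9*(-5 + a)/7 = -45/7 + 9*a/7)
g(K) = -36/7 (g(K) = -45/7 + (9/7)*1 = -45/7 + 9/7 = -36/7)
M = 16 (M = 15 + 1 = 16)
(-143 + (5*g(-2))*M)**2 = (-143 + (5*(-36/7))*16)**2 = (-143 - 180/7*16)**2 = (-143 - 2880/7)**2 = (-3881/7)**2 = 15062161/49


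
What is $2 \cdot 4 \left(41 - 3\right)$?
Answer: $304$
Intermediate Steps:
$2 \cdot 4 \left(41 - 3\right) = 8 \cdot 38 = 304$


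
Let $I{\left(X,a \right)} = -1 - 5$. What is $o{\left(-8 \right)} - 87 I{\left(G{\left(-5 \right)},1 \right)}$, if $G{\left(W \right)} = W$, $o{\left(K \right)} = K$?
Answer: $514$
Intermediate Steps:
$I{\left(X,a \right)} = -6$ ($I{\left(X,a \right)} = -1 - 5 = -6$)
$o{\left(-8 \right)} - 87 I{\left(G{\left(-5 \right)},1 \right)} = -8 - -522 = -8 + 522 = 514$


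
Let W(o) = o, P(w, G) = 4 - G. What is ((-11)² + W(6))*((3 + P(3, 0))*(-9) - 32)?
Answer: -12065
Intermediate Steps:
((-11)² + W(6))*((3 + P(3, 0))*(-9) - 32) = ((-11)² + 6)*((3 + (4 - 1*0))*(-9) - 32) = (121 + 6)*((3 + (4 + 0))*(-9) - 32) = 127*((3 + 4)*(-9) - 32) = 127*(7*(-9) - 32) = 127*(-63 - 32) = 127*(-95) = -12065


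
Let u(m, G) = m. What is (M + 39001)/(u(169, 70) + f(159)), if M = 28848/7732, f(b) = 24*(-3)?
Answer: 75396145/187501 ≈ 402.11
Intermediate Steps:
f(b) = -72
M = 7212/1933 (M = 28848*(1/7732) = 7212/1933 ≈ 3.7310)
(M + 39001)/(u(169, 70) + f(159)) = (7212/1933 + 39001)/(169 - 72) = (75396145/1933)/97 = (75396145/1933)*(1/97) = 75396145/187501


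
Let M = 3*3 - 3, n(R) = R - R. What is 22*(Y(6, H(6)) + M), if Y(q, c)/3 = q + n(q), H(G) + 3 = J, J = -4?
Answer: 528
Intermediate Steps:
H(G) = -7 (H(G) = -3 - 4 = -7)
n(R) = 0
Y(q, c) = 3*q (Y(q, c) = 3*(q + 0) = 3*q)
M = 6 (M = 9 - 3 = 6)
22*(Y(6, H(6)) + M) = 22*(3*6 + 6) = 22*(18 + 6) = 22*24 = 528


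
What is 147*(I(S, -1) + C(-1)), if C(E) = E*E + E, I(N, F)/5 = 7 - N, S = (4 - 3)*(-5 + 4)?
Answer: 5880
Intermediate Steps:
S = -1 (S = 1*(-1) = -1)
I(N, F) = 35 - 5*N (I(N, F) = 5*(7 - N) = 35 - 5*N)
C(E) = E + E² (C(E) = E² + E = E + E²)
147*(I(S, -1) + C(-1)) = 147*((35 - 5*(-1)) - (1 - 1)) = 147*((35 + 5) - 1*0) = 147*(40 + 0) = 147*40 = 5880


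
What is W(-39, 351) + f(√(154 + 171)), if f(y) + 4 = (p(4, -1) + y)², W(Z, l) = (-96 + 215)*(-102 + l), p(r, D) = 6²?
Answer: 31248 + 360*√13 ≈ 32546.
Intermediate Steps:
p(r, D) = 36
W(Z, l) = -12138 + 119*l (W(Z, l) = 119*(-102 + l) = -12138 + 119*l)
f(y) = -4 + (36 + y)²
W(-39, 351) + f(√(154 + 171)) = (-12138 + 119*351) + (-4 + (36 + √(154 + 171))²) = (-12138 + 41769) + (-4 + (36 + √325)²) = 29631 + (-4 + (36 + 5*√13)²) = 29627 + (36 + 5*√13)²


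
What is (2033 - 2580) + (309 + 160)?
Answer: -78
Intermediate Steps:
(2033 - 2580) + (309 + 160) = -547 + 469 = -78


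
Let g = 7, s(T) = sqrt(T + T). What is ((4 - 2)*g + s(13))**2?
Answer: (14 + sqrt(26))**2 ≈ 364.77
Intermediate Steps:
s(T) = sqrt(2)*sqrt(T) (s(T) = sqrt(2*T) = sqrt(2)*sqrt(T))
((4 - 2)*g + s(13))**2 = ((4 - 2)*7 + sqrt(2)*sqrt(13))**2 = (2*7 + sqrt(26))**2 = (14 + sqrt(26))**2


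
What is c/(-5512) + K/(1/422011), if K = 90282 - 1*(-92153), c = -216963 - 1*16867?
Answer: 212183273736375/2756 ≈ 7.6990e+10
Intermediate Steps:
c = -233830 (c = -216963 - 16867 = -233830)
K = 182435 (K = 90282 + 92153 = 182435)
c/(-5512) + K/(1/422011) = -233830/(-5512) + 182435/(1/422011) = -233830*(-1/5512) + 182435/(1/422011) = 116915/2756 + 182435*422011 = 116915/2756 + 76989576785 = 212183273736375/2756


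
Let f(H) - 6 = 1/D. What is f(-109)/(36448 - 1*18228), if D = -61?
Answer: 73/222284 ≈ 0.00032841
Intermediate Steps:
f(H) = 365/61 (f(H) = 6 + 1/(-61) = 6 - 1/61 = 365/61)
f(-109)/(36448 - 1*18228) = 365/(61*(36448 - 1*18228)) = 365/(61*(36448 - 18228)) = (365/61)/18220 = (365/61)*(1/18220) = 73/222284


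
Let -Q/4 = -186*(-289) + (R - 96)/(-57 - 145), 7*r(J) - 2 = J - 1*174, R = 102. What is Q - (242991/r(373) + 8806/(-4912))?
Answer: -3714123369131/16619752 ≈ -2.2348e+5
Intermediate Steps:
r(J) = -172/7 + J/7 (r(J) = 2/7 + (J - 1*174)/7 = 2/7 + (J - 174)/7 = 2/7 + (-174 + J)/7 = 2/7 + (-174/7 + J/7) = -172/7 + J/7)
Q = -21716604/101 (Q = -4*(-186*(-289) + (102 - 96)/(-57 - 145)) = -4*(53754 + 6/(-202)) = -4*(53754 + 6*(-1/202)) = -4*(53754 - 3/101) = -4*5429151/101 = -21716604/101 ≈ -2.1502e+5)
Q - (242991/r(373) + 8806/(-4912)) = -21716604/101 - (242991/(-172/7 + (⅐)*373) + 8806/(-4912)) = -21716604/101 - (242991/(-172/7 + 373/7) + 8806*(-1/4912)) = -21716604/101 - (242991/(201/7) - 4403/2456) = -21716604/101 - (242991*(7/201) - 4403/2456) = -21716604/101 - (566979/67 - 4403/2456) = -21716604/101 - 1*1392205423/164552 = -21716604/101 - 1392205423/164552 = -3714123369131/16619752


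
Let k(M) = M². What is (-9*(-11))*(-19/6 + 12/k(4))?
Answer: -957/4 ≈ -239.25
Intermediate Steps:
(-9*(-11))*(-19/6 + 12/k(4)) = (-9*(-11))*(-19/6 + 12/(4²)) = 99*(-19*⅙ + 12/16) = 99*(-19/6 + 12*(1/16)) = 99*(-19/6 + ¾) = 99*(-29/12) = -957/4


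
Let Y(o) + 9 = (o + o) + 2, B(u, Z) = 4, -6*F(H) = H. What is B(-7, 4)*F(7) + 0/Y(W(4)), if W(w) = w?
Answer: -14/3 ≈ -4.6667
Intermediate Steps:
F(H) = -H/6
Y(o) = -7 + 2*o (Y(o) = -9 + ((o + o) + 2) = -9 + (2*o + 2) = -9 + (2 + 2*o) = -7 + 2*o)
B(-7, 4)*F(7) + 0/Y(W(4)) = 4*(-⅙*7) + 0/(-7 + 2*4) = 4*(-7/6) + 0/(-7 + 8) = -14/3 + 0/1 = -14/3 + 0*1 = -14/3 + 0 = -14/3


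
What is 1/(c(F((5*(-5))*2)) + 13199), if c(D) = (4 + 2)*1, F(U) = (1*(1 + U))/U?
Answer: 1/13205 ≈ 7.5729e-5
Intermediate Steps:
F(U) = (1 + U)/U
c(D) = 6 (c(D) = 6*1 = 6)
1/(c(F((5*(-5))*2)) + 13199) = 1/(6 + 13199) = 1/13205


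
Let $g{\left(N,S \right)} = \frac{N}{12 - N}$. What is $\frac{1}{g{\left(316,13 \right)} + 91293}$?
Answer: $\frac{76}{6938189} \approx 1.0954 \cdot 10^{-5}$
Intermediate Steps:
$\frac{1}{g{\left(316,13 \right)} + 91293} = \frac{1}{\left(-1\right) 316 \frac{1}{-12 + 316} + 91293} = \frac{1}{\left(-1\right) 316 \cdot \frac{1}{304} + 91293} = \frac{1}{- \frac{79}{76} + 91293} = \frac{1}{\frac{6938189}{76}} = \frac{76}{6938189}$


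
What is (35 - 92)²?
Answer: 3249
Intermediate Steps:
(35 - 92)² = (-57)² = 3249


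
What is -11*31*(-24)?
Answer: 8184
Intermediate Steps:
-11*31*(-24) = -341*(-24) = 8184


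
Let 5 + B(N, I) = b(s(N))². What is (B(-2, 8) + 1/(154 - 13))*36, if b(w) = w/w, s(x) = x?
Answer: -6756/47 ≈ -143.74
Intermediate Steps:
b(w) = 1
B(N, I) = -4 (B(N, I) = -5 + 1² = -5 + 1 = -4)
(B(-2, 8) + 1/(154 - 13))*36 = (-4 + 1/(154 - 13))*36 = (-4 + 1/141)*36 = -563/141*36 = -6756/47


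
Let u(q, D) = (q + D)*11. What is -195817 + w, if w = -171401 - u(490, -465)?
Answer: -367493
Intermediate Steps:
u(q, D) = 11*D + 11*q (u(q, D) = (D + q)*11 = 11*D + 11*q)
w = -171676 (w = -171401 - (11*(-465) + 11*490) = -171401 - (-5115 + 5390) = -171401 - 1*275 = -171401 - 275 = -171676)
-195817 + w = -195817 - 171676 = -367493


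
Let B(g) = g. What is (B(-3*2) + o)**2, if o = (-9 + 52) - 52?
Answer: 225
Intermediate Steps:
o = -9 (o = 43 - 52 = -9)
(B(-3*2) + o)**2 = (-3*2 - 9)**2 = (-6 - 9)**2 = (-15)**2 = 225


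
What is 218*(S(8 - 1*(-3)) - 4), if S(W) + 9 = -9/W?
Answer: -33136/11 ≈ -3012.4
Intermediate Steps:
S(W) = -9 - 9/W
218*(S(8 - 1*(-3)) - 4) = 218*((-9 - 9/(8 - 1*(-3))) - 4) = 218*((-9 - 9/(8 + 3)) - 4) = 218*((-9 - 9/11) - 4) = 218*(-108/11 - 4) = 218*(-152/11) = -33136/11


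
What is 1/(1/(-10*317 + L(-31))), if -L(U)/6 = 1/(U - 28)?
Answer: -187024/59 ≈ -3169.9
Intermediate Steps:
L(U) = -6/(-28 + U) (L(U) = -6/(U - 28) = -6/(-28 + U))
1/(1/(-10*317 + L(-31))) = 1/(1/(-10*317 - 6/(-28 - 31))) = 1/(1/(-3170 - 6/(-59))) = 1/(1/(-3170 - 6*(-1/59))) = 1/(1/(-3170 + 6/59)) = 1/(1/(-187024/59)) = 1/(-59/187024) = -187024/59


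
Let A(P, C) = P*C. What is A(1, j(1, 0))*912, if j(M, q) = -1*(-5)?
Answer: 4560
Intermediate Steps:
j(M, q) = 5
A(P, C) = C*P
A(1, j(1, 0))*912 = (5*1)*912 = 5*912 = 4560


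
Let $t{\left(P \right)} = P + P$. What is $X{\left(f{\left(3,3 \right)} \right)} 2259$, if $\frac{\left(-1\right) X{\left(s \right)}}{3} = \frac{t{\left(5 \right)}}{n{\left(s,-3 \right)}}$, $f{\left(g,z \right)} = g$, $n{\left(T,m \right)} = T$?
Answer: $-22590$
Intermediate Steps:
$t{\left(P \right)} = 2 P$
$X{\left(s \right)} = - \frac{30}{s}$ ($X{\left(s \right)} = - 3 \frac{2 \cdot 5}{s} = - 3 \frac{10}{s} = - \frac{30}{s}$)
$X{\left(f{\left(3,3 \right)} \right)} 2259 = - \frac{30}{3} \cdot 2259 = \left(-30\right) \frac{1}{3} \cdot 2259 = \left(-10\right) 2259 = -22590$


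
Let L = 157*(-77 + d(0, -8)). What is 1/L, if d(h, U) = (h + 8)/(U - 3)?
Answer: -11/134235 ≈ -8.1946e-5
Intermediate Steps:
d(h, U) = (8 + h)/(-3 + U)
L = -134235/11 (L = 157*(-77 + (8 + 0)/(-3 - 8)) = 157*(-77 + 8/(-11)) = 157*(-77 - 1/11*8) = 157*(-77 - 8/11) = 157*(-855/11) = -134235/11 ≈ -12203.)
1/L = 1/(-134235/11) = -11/134235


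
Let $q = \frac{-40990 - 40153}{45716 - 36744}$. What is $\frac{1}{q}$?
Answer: $- \frac{8972}{81143} \approx -0.11057$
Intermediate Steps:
$q = - \frac{81143}{8972} \approx -9.044$
$\frac{1}{q} = \frac{1}{- \frac{81143}{8972}} = - \frac{8972}{81143}$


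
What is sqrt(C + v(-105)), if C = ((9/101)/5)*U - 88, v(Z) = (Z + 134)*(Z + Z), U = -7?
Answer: I*sqrt(1575576265)/505 ≈ 78.601*I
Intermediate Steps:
v(Z) = 2*Z*(134 + Z) (v(Z) = (134 + Z)*(2*Z) = 2*Z*(134 + Z))
C = -44503/505 (C = ((9/101)/5)*(-7) - 88 = ((9*(1/101))*(1/5))*(-7) - 88 = ((9/101)*(1/5))*(-7) - 88 = (9/505)*(-7) - 88 = -63/505 - 88 = -44503/505 ≈ -88.125)
sqrt(C + v(-105)) = sqrt(-44503/505 + 2*(-105)*(134 - 105)) = sqrt(-44503/505 + 2*(-105)*29) = sqrt(-44503/505 - 6090) = sqrt(-3119953/505) = I*sqrt(1575576265)/505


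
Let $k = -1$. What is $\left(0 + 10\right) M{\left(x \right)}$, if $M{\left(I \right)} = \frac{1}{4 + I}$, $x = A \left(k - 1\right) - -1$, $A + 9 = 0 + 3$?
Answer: $\frac{10}{17} \approx 0.58823$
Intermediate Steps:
$A = -6$ ($A = -9 + \left(0 + 3\right) = -9 + 3 = -6$)
$x = 13$ ($x = - 6 \left(-1 - 1\right) - -1 = \left(-6\right) \left(-2\right) + 1 = 12 + 1 = 13$)
$\left(0 + 10\right) M{\left(x \right)} = \frac{0 + 10}{4 + 13} = \frac{10}{17}$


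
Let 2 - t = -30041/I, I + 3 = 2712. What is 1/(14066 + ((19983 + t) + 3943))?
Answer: 2709/102955787 ≈ 2.6312e-5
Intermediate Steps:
I = 2709 (I = -3 + 2712 = 2709)
t = 35459/2709 (t = 2 - (-30041)/2709 = 2 - 1*(-30041/2709) = 2 + 30041/2709 = 35459/2709 ≈ 13.089)
1/(14066 + ((19983 + t) + 3943)) = 1/(14066 + ((19983 + 35459/2709) + 3943)) = 1/(14066 + (54169406/2709 + 3943)) = 1/(14066 + 64850993/2709) = 1/(102955787/2709) = 2709/102955787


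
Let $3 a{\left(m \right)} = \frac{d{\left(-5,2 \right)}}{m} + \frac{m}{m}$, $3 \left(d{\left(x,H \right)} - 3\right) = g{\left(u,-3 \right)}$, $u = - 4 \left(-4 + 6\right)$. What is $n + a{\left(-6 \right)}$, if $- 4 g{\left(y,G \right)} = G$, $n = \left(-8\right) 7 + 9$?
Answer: $- \frac{3373}{72} \approx -46.847$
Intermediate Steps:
$n = -47$ ($n = -56 + 9 = -47$)
$u = -8$ ($u = \left(-4\right) 2 = -8$)
$g{\left(y,G \right)} = - \frac{G}{4}$
$d{\left(x,H \right)} = \frac{13}{4}$ ($d{\left(x,H \right)} = 3 + \frac{\left(- \frac{1}{4}\right) \left(-3\right)}{3} = 3 + \frac{1}{3} \cdot \frac{3}{4} = 3 + \frac{1}{4} = \frac{13}{4}$)
$a{\left(m \right)} = \frac{1}{3} + \frac{13}{12 m}$ ($a{\left(m \right)} = \frac{\frac{13}{4 m} + \frac{m}{m}}{3} = \frac{\frac{13}{4 m} + 1}{3} = \frac{1 + \frac{13}{4 m}}{3} = \frac{1}{3} + \frac{13}{12 m}$)
$n + a{\left(-6 \right)} = -47 + \frac{13 + 4 \left(-6\right)}{12 \left(-6\right)} = -47 + \frac{1}{12} \left(- \frac{1}{6}\right) \left(13 - 24\right) = -47 + \frac{1}{12} \left(- \frac{1}{6}\right) \left(-11\right) = -47 + \frac{11}{72} = - \frac{3373}{72}$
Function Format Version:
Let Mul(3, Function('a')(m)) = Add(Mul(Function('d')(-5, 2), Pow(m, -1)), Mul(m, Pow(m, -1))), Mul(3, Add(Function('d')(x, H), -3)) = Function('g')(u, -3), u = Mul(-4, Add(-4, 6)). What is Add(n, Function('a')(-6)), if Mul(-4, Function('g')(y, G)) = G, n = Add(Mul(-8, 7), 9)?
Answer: Rational(-3373, 72) ≈ -46.847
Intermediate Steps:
n = -47 (n = Add(-56, 9) = -47)
u = -8 (u = Mul(-4, 2) = -8)
Function('g')(y, G) = Mul(Rational(-1, 4), G)
Function('d')(x, H) = Rational(13, 4) (Function('d')(x, H) = Add(3, Mul(Rational(1, 3), Mul(Rational(-1, 4), -3))) = Add(3, Mul(Rational(1, 3), Rational(3, 4))) = Add(3, Rational(1, 4)) = Rational(13, 4))
Function('a')(m) = Add(Rational(1, 3), Mul(Rational(13, 12), Pow(m, -1))) (Function('a')(m) = Mul(Rational(1, 3), Add(Mul(Rational(13, 4), Pow(m, -1)), Mul(m, Pow(m, -1)))) = Mul(Rational(1, 3), Add(Mul(Rational(13, 4), Pow(m, -1)), 1)) = Mul(Rational(1, 3), Add(1, Mul(Rational(13, 4), Pow(m, -1)))) = Add(Rational(1, 3), Mul(Rational(13, 12), Pow(m, -1))))
Add(n, Function('a')(-6)) = Add(-47, Mul(Rational(1, 12), Pow(-6, -1), Add(13, Mul(4, -6)))) = Add(-47, Mul(Rational(1, 12), Rational(-1, 6), Add(13, -24))) = Add(-47, Mul(Rational(1, 12), Rational(-1, 6), -11)) = Add(-47, Rational(11, 72)) = Rational(-3373, 72)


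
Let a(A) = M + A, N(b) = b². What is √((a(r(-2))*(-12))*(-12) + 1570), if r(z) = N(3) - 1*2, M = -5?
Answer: √1858 ≈ 43.104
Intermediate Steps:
r(z) = 7 (r(z) = 3² - 1*2 = 9 - 2 = 7)
a(A) = -5 + A
√((a(r(-2))*(-12))*(-12) + 1570) = √(((-5 + 7)*(-12))*(-12) + 1570) = √((2*(-12))*(-12) + 1570) = √(-24*(-12) + 1570) = √(288 + 1570) = √1858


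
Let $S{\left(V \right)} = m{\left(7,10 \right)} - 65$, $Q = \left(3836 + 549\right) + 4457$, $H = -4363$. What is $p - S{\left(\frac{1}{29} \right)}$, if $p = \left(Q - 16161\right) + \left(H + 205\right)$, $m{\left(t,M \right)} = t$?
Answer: $-11419$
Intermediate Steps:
$Q = 8842$ ($Q = 4385 + 4457 = 8842$)
$S{\left(V \right)} = -58$ ($S{\left(V \right)} = 7 - 65 = -58$)
$p = -11477$ ($p = \left(8842 - 16161\right) + \left(-4363 + 205\right) = -7319 - 4158 = -11477$)
$p - S{\left(\frac{1}{29} \right)} = -11477 - -58 = -11477 + 58 = -11419$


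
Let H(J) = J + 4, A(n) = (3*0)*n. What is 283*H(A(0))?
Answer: 1132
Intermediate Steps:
A(n) = 0 (A(n) = 0*n = 0)
H(J) = 4 + J
283*H(A(0)) = 283*(4 + 0) = 283*4 = 1132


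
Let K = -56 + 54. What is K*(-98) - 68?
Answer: 128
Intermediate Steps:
K = -2
K*(-98) - 68 = -2*(-98) - 68 = 196 - 68 = 128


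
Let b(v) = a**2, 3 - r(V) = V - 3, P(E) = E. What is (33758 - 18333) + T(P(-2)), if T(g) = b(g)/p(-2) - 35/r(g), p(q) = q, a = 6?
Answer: 123221/8 ≈ 15403.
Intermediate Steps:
r(V) = 6 - V (r(V) = 3 - (V - 3) = 3 - (-3 + V) = 3 + (3 - V) = 6 - V)
b(v) = 36 (b(v) = 6**2 = 36)
T(g) = -18 - 35/(6 - g) (T(g) = 36/(-2) - 35/(6 - g) = 36*(-1/2) - 35/(6 - g) = -18 - 35/(6 - g))
(33758 - 18333) + T(P(-2)) = (33758 - 18333) + (143 - 18*(-2))/(-6 - 2) = 15425 + (143 + 36)/(-8) = 15425 - 1/8*179 = 15425 - 179/8 = 123221/8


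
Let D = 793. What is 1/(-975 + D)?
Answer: -1/182 ≈ -0.0054945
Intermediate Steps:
1/(-975 + D) = 1/(-975 + 793) = 1/(-182) = -1/182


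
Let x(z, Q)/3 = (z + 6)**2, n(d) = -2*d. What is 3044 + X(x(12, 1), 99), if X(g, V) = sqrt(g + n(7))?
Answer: 3044 + sqrt(958) ≈ 3075.0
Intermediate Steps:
x(z, Q) = 3*(6 + z)**2 (x(z, Q) = 3*(z + 6)**2 = 3*(6 + z)**2)
X(g, V) = sqrt(-14 + g) (X(g, V) = sqrt(g - 2*7) = sqrt(g - 14) = sqrt(-14 + g))
3044 + X(x(12, 1), 99) = 3044 + sqrt(-14 + 3*(6 + 12)**2) = 3044 + sqrt(-14 + 3*18**2) = 3044 + sqrt(-14 + 3*324) = 3044 + sqrt(-14 + 972) = 3044 + sqrt(958)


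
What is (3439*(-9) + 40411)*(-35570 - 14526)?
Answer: -473908160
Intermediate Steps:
(3439*(-9) + 40411)*(-35570 - 14526) = (-30951 + 40411)*(-50096) = 9460*(-50096) = -473908160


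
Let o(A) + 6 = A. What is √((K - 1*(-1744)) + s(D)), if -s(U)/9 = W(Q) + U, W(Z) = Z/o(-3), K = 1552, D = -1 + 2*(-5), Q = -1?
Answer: √3394 ≈ 58.258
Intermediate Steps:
D = -11 (D = -1 - 10 = -11)
o(A) = -6 + A
W(Z) = -Z/9 (W(Z) = Z/(-6 - 3) = Z/(-9) = Z*(-⅑) = -Z/9)
s(U) = -1 - 9*U (s(U) = -9*(-⅑*(-1) + U) = -9*(⅑ + U) = -1 - 9*U)
√((K - 1*(-1744)) + s(D)) = √((1552 - 1*(-1744)) + (-1 - 9*(-11))) = √((1552 + 1744) + (-1 + 99)) = √(3296 + 98) = √3394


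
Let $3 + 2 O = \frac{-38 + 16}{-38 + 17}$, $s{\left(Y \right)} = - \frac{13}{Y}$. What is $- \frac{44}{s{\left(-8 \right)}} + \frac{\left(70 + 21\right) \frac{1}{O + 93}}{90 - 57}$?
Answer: $- \frac{14948718}{552695} \approx -27.047$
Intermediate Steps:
$O = - \frac{41}{42}$ ($O = - \frac{3}{2} + \frac{\left(-38 + 16\right) \frac{1}{-38 + 17}}{2} = - \frac{3}{2} + \frac{\left(-22\right) \frac{1}{-21}}{2} = - \frac{3}{2} + \frac{\left(-22\right) \left(- \frac{1}{21}\right)}{2} = - \frac{3}{2} + \frac{1}{2} \cdot \frac{22}{21} = - \frac{3}{2} + \frac{11}{21} = - \frac{41}{42} \approx -0.97619$)
$- \frac{44}{s{\left(-8 \right)}} + \frac{\left(70 + 21\right) \frac{1}{O + 93}}{90 - 57} = - \frac{44}{\left(-13\right) \frac{1}{-8}} + \frac{\left(70 + 21\right) \frac{1}{- \frac{41}{42} + 93}}{90 - 57} = - \frac{44}{\left(-13\right) \left(- \frac{1}{8}\right)} + \frac{91 \frac{1}{\frac{3865}{42}}}{33} = - \frac{44}{\frac{13}{8}} + 91 \cdot \frac{42}{3865} \cdot \frac{1}{33} = \left(-44\right) \frac{8}{13} + \frac{3822}{3865} \cdot \frac{1}{33} = - \frac{352}{13} + \frac{1274}{42515} = - \frac{14948718}{552695}$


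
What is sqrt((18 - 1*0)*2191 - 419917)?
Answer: I*sqrt(380479) ≈ 616.83*I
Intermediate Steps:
sqrt((18 - 1*0)*2191 - 419917) = sqrt((18 + 0)*2191 - 419917) = sqrt(18*2191 - 419917) = sqrt(39438 - 419917) = sqrt(-380479) = I*sqrt(380479)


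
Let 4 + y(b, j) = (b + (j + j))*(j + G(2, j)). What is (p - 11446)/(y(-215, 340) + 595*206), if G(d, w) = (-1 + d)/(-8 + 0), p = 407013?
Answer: 3164536/2244863 ≈ 1.4097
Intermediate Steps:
G(d, w) = ⅛ - d/8 (G(d, w) = (-1 + d)/(-8) = (-1 + d)*(-⅛) = ⅛ - d/8)
y(b, j) = -4 + (-⅛ + j)*(b + 2*j) (y(b, j) = -4 + (b + (j + j))*(j + (⅛ - ⅛*2)) = -4 + (b + 2*j)*(j + (⅛ - ¼)) = -4 + (b + 2*j)*(j - ⅛) = -4 + (b + 2*j)*(-⅛ + j) = -4 + (-⅛ + j)*(b + 2*j))
(p - 11446)/(y(-215, 340) + 595*206) = (407013 - 11446)/((-4 + 2*340² - ¼*340 - ⅛*(-215) - 215*340) + 595*206) = 395567/((-4 + 2*115600 - 85 + 215/8 - 73100) + 122570) = 395567/((-4 + 231200 - 85 + 215/8 - 73100) + 122570) = 395567/(1264303/8 + 122570) = 395567/(2244863/8) = 395567*(8/2244863) = 3164536/2244863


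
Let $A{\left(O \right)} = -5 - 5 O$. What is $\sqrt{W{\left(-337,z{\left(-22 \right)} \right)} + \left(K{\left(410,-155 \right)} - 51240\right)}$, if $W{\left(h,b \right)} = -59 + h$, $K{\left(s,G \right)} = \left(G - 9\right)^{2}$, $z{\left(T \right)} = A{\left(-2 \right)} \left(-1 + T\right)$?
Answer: $2 i \sqrt{6185} \approx 157.29 i$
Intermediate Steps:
$z{\left(T \right)} = -5 + 5 T$ ($z{\left(T \right)} = \left(-5 - -10\right) \left(-1 + T\right) = \left(-5 + 10\right) \left(-1 + T\right) = 5 \left(-1 + T\right) = -5 + 5 T$)
$K{\left(s,G \right)} = \left(-9 + G\right)^{2}$
$\sqrt{W{\left(-337,z{\left(-22 \right)} \right)} + \left(K{\left(410,-155 \right)} - 51240\right)} = \sqrt{\left(-59 - 337\right) + \left(\left(-9 - 155\right)^{2} - 51240\right)} = \sqrt{-396 - \left(51240 - \left(-164\right)^{2}\right)} = \sqrt{-396 + \left(26896 - 51240\right)} = \sqrt{-396 - 24344} = \sqrt{-24740} = 2 i \sqrt{6185}$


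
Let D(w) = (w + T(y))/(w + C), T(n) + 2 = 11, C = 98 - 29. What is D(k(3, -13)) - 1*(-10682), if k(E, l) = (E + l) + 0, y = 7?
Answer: 630237/59 ≈ 10682.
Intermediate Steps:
C = 69
T(n) = 9 (T(n) = -2 + 11 = 9)
k(E, l) = E + l
D(w) = (9 + w)/(69 + w) (D(w) = (w + 9)/(w + 69) = (9 + w)/(69 + w))
D(k(3, -13)) - 1*(-10682) = (9 + (3 - 13))/(69 + (3 - 13)) - 1*(-10682) = (9 - 10)/(69 - 10) + 10682 = -1/59 + 10682 = 630237/59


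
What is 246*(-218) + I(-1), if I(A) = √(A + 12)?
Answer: -53628 + √11 ≈ -53625.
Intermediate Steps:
I(A) = √(12 + A)
246*(-218) + I(-1) = 246*(-218) + √(12 - 1) = -53628 + √11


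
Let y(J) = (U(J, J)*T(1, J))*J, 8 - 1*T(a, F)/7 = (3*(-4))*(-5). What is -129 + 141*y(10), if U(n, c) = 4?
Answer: -2053089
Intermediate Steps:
T(a, F) = -364 (T(a, F) = 56 - 7*3*(-4)*(-5) = 56 - (-84)*(-5) = 56 - 7*60 = 56 - 420 = -364)
y(J) = -1456*J (y(J) = (4*(-364))*J = -1456*J)
-129 + 141*y(10) = -129 + 141*(-1456*10) = -129 + 141*(-14560) = -129 - 2052960 = -2053089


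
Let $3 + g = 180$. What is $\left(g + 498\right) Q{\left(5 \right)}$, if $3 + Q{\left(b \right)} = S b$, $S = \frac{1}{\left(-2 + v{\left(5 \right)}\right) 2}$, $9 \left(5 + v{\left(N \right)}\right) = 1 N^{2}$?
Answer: $- \frac{184275}{76} \approx -2424.7$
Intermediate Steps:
$g = 177$ ($g = -3 + 180 = 177$)
$v{\left(N \right)} = -5 + \frac{N^{2}}{9}$ ($v{\left(N \right)} = -5 + \frac{1 N^{2}}{9} = -5 + \frac{N^{2}}{9}$)
$S = - \frac{9}{76}$ ($S = \frac{1}{\left(-2 - \left(5 - \frac{5^{2}}{9}\right)\right) 2} = \frac{1}{\left(-2 + \left(-5 + \frac{1}{9} \cdot 25\right)\right) 2} = \frac{1}{\left(-2 + \left(-5 + \frac{25}{9}\right)\right) 2} = \frac{1}{\left(-2 - \frac{20}{9}\right) 2} = \frac{1}{\left(- \frac{38}{9}\right) 2} = \frac{1}{- \frac{76}{9}} = - \frac{9}{76} \approx -0.11842$)
$Q{\left(b \right)} = -3 - \frac{9 b}{76}$
$\left(g + 498\right) Q{\left(5 \right)} = \left(177 + 498\right) \left(-3 - \frac{45}{76}\right) = 675 \left(-3 - \frac{45}{76}\right) = 675 \left(- \frac{273}{76}\right) = - \frac{184275}{76}$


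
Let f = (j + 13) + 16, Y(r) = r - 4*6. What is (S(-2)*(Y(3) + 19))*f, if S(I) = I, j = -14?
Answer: 60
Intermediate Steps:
Y(r) = -24 + r (Y(r) = r - 24 = -24 + r)
f = 15 (f = (-14 + 13) + 16 = -1 + 16 = 15)
(S(-2)*(Y(3) + 19))*f = -2*((-24 + 3) + 19)*15 = -2*(-21 + 19)*15 = -2*(-2)*15 = 4*15 = 60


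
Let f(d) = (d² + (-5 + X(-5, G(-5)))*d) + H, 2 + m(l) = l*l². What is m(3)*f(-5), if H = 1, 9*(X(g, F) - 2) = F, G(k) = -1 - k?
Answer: 8725/9 ≈ 969.44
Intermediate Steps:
X(g, F) = 2 + F/9
m(l) = -2 + l³ (m(l) = -2 + l*l² = -2 + l³)
f(d) = 1 + d² - 23*d/9 (f(d) = (d² + (-5 + (2 + (-1 - 1*(-5))/9))*d) + 1 = (d² + (-5 + (2 + (-1 + 5)/9))*d) + 1 = (d² + (-5 + (2 + (⅑)*4))*d) + 1 = (d² + (-5 + (2 + 4/9))*d) + 1 = (d² + (-5 + 22/9)*d) + 1 = (d² - 23*d/9) + 1 = 1 + d² - 23*d/9)
m(3)*f(-5) = (-2 + 3³)*(1 + (-5)² - 23/9*(-5)) = (-2 + 27)*(1 + 25 + 115/9) = 25*(349/9) = 8725/9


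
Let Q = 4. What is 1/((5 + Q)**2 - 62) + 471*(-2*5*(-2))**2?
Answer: 3579601/19 ≈ 1.8840e+5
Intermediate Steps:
1/((5 + Q)**2 - 62) + 471*(-2*5*(-2))**2 = 1/((5 + 4)**2 - 62) + 471*(-2*5*(-2))**2 = 1/(9**2 - 62) + 471*(-10*(-2))**2 = 1/(81 - 62) + 471*20**2 = 1/19 + 471*400 = 1/19 + 188400 = 3579601/19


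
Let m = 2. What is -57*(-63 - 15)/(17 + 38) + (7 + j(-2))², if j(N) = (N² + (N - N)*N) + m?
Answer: 13741/55 ≈ 249.84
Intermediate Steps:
j(N) = 2 + N² (j(N) = (N² + (N - N)*N) + 2 = (N² + 0*N) + 2 = (N² + 0) + 2 = N² + 2 = 2 + N²)
-57*(-63 - 15)/(17 + 38) + (7 + j(-2))² = -57*(-63 - 15)/(17 + 38) + (7 + (2 + (-2)²))² = -(-4446)/55 + (7 + (2 + 4))² = -(-4446)/55 + (7 + 6)² = -57*(-78/55) + 13² = 4446/55 + 169 = 13741/55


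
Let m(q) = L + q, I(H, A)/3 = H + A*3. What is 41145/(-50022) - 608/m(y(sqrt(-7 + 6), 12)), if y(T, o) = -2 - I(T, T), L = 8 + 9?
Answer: -5819545/227878 - 2432*I/123 ≈ -25.538 - 19.772*I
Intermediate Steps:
I(H, A) = 3*H + 9*A (I(H, A) = 3*(H + A*3) = 3*(H + 3*A) = 3*H + 9*A)
L = 17
y(T, o) = -2 - 12*T (y(T, o) = -2 - (3*T + 9*T) = -2 - 12*T)
m(q) = 17 + q
41145/(-50022) - 608/m(y(sqrt(-7 + 6), 12)) = 41145/(-50022) - 608/(17 + (-2 - 12*sqrt(-7 + 6))) = 41145*(-1/50022) - 608/(17 + (-2 - 12*I)) = -13715/16674 - 608/(17 + (-2 - 12*I)) = -13715/16674 - 608*(15 + 12*I)/369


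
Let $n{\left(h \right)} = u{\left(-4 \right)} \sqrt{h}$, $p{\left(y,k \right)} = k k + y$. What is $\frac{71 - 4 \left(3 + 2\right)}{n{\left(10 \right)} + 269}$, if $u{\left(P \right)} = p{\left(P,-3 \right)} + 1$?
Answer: $\frac{13719}{72001} - \frac{306 \sqrt{10}}{72001} \approx 0.1771$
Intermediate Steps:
$p{\left(y,k \right)} = y + k^{2}$ ($p{\left(y,k \right)} = k^{2} + y = y + k^{2}$)
$u{\left(P \right)} = 10 + P$ ($u{\left(P \right)} = \left(P + \left(-3\right)^{2}\right) + 1 = \left(P + 9\right) + 1 = \left(9 + P\right) + 1 = 10 + P$)
$n{\left(h \right)} = 6 \sqrt{h}$ ($n{\left(h \right)} = \left(10 - 4\right) \sqrt{h} = 6 \sqrt{h}$)
$\frac{71 - 4 \left(3 + 2\right)}{n{\left(10 \right)} + 269} = \frac{71 - 4 \left(3 + 2\right)}{6 \sqrt{10} + 269} = \frac{71 - 20}{269 + 6 \sqrt{10}} = \frac{51}{269 + 6 \sqrt{10}}$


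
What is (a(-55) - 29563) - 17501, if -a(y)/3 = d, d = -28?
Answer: -46980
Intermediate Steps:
a(y) = 84 (a(y) = -3*(-28) = 84)
(a(-55) - 29563) - 17501 = (84 - 29563) - 17501 = -29479 - 17501 = -46980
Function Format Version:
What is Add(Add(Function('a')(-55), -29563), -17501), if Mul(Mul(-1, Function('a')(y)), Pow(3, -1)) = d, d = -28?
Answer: -46980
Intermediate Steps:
Function('a')(y) = 84 (Function('a')(y) = Mul(-3, -28) = 84)
Add(Add(Function('a')(-55), -29563), -17501) = Add(Add(84, -29563), -17501) = Add(-29479, -17501) = -46980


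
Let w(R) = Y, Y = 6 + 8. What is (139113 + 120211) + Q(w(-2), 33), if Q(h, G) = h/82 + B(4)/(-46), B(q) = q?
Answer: 244542611/943 ≈ 2.5932e+5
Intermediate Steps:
Y = 14
w(R) = 14
Q(h, G) = -2/23 + h/82 (Q(h, G) = h/82 + 4/(-46) = h*(1/82) + 4*(-1/46) = h/82 - 2/23 = -2/23 + h/82)
(139113 + 120211) + Q(w(-2), 33) = (139113 + 120211) + (-2/23 + (1/82)*14) = 259324 + (-2/23 + 7/41) = 259324 + 79/943 = 244542611/943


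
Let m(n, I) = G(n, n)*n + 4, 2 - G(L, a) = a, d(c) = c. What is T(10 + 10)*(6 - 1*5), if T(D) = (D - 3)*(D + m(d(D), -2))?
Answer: -5712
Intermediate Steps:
G(L, a) = 2 - a
m(n, I) = 4 + n*(2 - n) (m(n, I) = (2 - n)*n + 4 = n*(2 - n) + 4 = 4 + n*(2 - n))
T(D) = (-3 + D)*(4 + D - D*(-2 + D)) (T(D) = (D - 3)*(D + (4 - D*(-2 + D))) = (-3 + D)*(4 + D - D*(-2 + D)))
T(10 + 10)*(6 - 1*5) = (-12 - (10 + 10)³ - 5*(10 + 10) + 6*(10 + 10)²)*(6 - 1*5) = (-12 - 1*20³ - 5*20 + 6*20²)*(6 - 5) = (-12 - 1*8000 - 100 + 6*400)*1 = (-12 - 8000 - 100 + 2400)*1 = -5712*1 = -5712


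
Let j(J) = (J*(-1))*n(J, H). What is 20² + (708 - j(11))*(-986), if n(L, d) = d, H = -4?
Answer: -654304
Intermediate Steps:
j(J) = 4*J (j(J) = (J*(-1))*(-4) = -J*(-4) = 4*J)
20² + (708 - j(11))*(-986) = 20² + (708 - 4*11)*(-986) = 400 + (708 - 1*44)*(-986) = 400 + (708 - 44)*(-986) = 400 + 664*(-986) = 400 - 654704 = -654304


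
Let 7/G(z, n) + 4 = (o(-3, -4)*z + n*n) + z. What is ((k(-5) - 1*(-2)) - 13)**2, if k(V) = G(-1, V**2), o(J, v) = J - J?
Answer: 46416969/384400 ≈ 120.75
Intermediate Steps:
o(J, v) = 0
G(z, n) = 7/(-4 + z + n**2) (G(z, n) = 7/(-4 + ((0*z + n*n) + z)) = 7/(-4 + ((0 + n**2) + z)) = 7/(-4 + (n**2 + z)) = 7/(-4 + (z + n**2)) = 7/(-4 + z + n**2))
k(V) = 7/(-5 + V**4) (k(V) = 7/(-4 - 1 + (V**2)**2) = 7/(-4 - 1 + V**4) = 7/(-5 + V**4))
((k(-5) - 1*(-2)) - 13)**2 = ((7/(-5 + (-5)**4) - 1*(-2)) - 13)**2 = ((7/(-5 + 625) + 2) - 13)**2 = ((7/620 + 2) - 13)**2 = (1247/620 - 13)**2 = (-6813/620)**2 = 46416969/384400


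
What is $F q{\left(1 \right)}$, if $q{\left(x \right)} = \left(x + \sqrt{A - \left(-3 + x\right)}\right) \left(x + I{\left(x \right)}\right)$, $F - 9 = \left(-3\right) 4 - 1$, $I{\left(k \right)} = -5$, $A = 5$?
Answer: $16 + 16 \sqrt{7} \approx 58.332$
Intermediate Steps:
$F = -4$ ($F = 9 - 13 = -4$)
$q{\left(x \right)} = \left(-5 + x\right) \left(x + \sqrt{8 - x}\right)$ ($q{\left(x \right)} = \left(x + \sqrt{5 - \left(-3 + x\right)}\right) \left(x - 5\right) = \left(x + \sqrt{8 - x}\right) \left(-5 + x\right) = \left(-5 + x\right) \left(x + \sqrt{8 - x}\right)$)
$F q{\left(1 \right)} = - 4 \left(1^{2} - 5 - 5 \sqrt{8 - 1} + 1 \sqrt{8 - 1}\right) = - 4 \left(1 - 5 - 5 \sqrt{8 - 1} + 1 \sqrt{8 - 1}\right) = - 4 \left(1 - 5 - 5 \sqrt{7} + 1 \sqrt{7}\right) = - 4 \left(1 - 5 - 5 \sqrt{7} + \sqrt{7}\right) = - 4 \left(-4 - 4 \sqrt{7}\right) = 16 + 16 \sqrt{7}$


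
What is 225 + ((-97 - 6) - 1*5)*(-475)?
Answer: 51525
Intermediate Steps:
225 + ((-97 - 6) - 1*5)*(-475) = 225 + (-103 - 5)*(-475) = 225 - 108*(-475) = 225 + 51300 = 51525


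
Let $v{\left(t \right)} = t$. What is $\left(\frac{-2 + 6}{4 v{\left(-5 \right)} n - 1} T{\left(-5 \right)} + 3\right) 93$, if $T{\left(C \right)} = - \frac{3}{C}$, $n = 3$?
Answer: $\frac{83979}{305} \approx 275.34$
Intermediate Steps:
$\left(\frac{-2 + 6}{4 v{\left(-5 \right)} n - 1} T{\left(-5 \right)} + 3\right) 93 = \left(\frac{-2 + 6}{4 \left(-5\right) 3 - 1} \left(- \frac{3}{-5}\right) + 3\right) 93 = \left(\frac{4}{\left(-20\right) 3 - 1} \left(\left(-3\right) \left(- \frac{1}{5}\right)\right) + 3\right) 93 = \left(\frac{4}{-60 - 1} \cdot \frac{3}{5} + 3\right) 93 = \left(\frac{4}{-61} \cdot \frac{3}{5} + 3\right) 93 = \left(4 \left(- \frac{1}{61}\right) \frac{3}{5} + 3\right) 93 = \left(\left(- \frac{4}{61}\right) \frac{3}{5} + 3\right) 93 = \left(- \frac{12}{305} + 3\right) 93 = \frac{903}{305} \cdot 93 = \frac{83979}{305}$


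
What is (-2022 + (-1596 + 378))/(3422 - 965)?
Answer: -120/91 ≈ -1.3187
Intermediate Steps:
(-2022 + (-1596 + 378))/(3422 - 965) = (-2022 - 1218)/2457 = -3240*1/2457 = -120/91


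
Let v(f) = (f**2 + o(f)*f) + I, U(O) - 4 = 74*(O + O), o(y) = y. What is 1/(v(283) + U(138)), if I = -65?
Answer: 1/180541 ≈ 5.5389e-6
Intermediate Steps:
U(O) = 4 + 148*O (U(O) = 4 + 74*(O + O) = 4 + 74*(2*O) = 4 + 148*O)
v(f) = -65 + 2*f**2 (v(f) = (f**2 + f*f) - 65 = (f**2 + f**2) - 65 = 2*f**2 - 65 = -65 + 2*f**2)
1/(v(283) + U(138)) = 1/((-65 + 2*283**2) + (4 + 148*138)) = 1/((-65 + 2*80089) + (4 + 20424)) = 1/((-65 + 160178) + 20428) = 1/(160113 + 20428) = 1/180541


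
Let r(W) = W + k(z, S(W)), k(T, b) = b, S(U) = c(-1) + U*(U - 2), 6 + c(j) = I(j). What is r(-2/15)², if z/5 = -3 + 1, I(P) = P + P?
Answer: 3118756/50625 ≈ 61.605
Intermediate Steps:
I(P) = 2*P
c(j) = -6 + 2*j
S(U) = -8 + U*(-2 + U) (S(U) = (-6 + 2*(-1)) + U*(U - 2) = (-6 - 2) + U*(-2 + U) = -8 + U*(-2 + U))
z = -10 (z = 5*(-3 + 1) = 5*(-2) = -10)
r(W) = -8 + W² - W (r(W) = W + (-8 + W² - 2*W) = -8 + W² - W)
r(-2/15)² = (-8 + (-2/15)² - (-2)/15)² = (-8 + (-2*1/15)² - (-2)/15)² = (-8 + (-2/15)² - 1*(-2/15))² = (-8 + 4/225 + 2/15)² = (-1766/225)² = 3118756/50625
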